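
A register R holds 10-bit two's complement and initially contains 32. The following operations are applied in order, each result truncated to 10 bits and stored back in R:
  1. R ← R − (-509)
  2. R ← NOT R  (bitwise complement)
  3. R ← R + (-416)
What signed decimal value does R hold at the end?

66

Start: R = 32 = 0000100000.
R = 32 − (-509) = 541; wraps to -483 = 1000011101
R = NOT 1000011101 = 0111100010 = 482
R = 482 + (-416) = 66 = 0001000010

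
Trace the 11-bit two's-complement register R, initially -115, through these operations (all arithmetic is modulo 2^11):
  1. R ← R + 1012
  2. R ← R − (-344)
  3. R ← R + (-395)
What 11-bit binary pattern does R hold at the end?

01101001110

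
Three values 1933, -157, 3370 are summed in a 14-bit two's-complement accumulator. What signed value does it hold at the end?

5146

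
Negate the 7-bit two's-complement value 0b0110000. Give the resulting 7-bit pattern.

1010000

Invert: 1001111. Add 1: 1010000.
Check: 0110000 = 48, 1010000 = -48.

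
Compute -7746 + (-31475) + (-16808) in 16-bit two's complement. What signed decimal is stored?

-7746 + (-31475) = -39221 → wraps to 26315 (0110011011001011)
26315 + (-16808) = 9507 (0010010100100011)

9507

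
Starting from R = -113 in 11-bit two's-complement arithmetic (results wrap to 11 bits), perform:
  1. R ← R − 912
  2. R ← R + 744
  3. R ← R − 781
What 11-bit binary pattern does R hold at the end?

Start: R = -113 = 11110001111.
R = -113 − 912 = -1025; wraps to 1023 = 01111111111
R = 1023 + 744 = 1767; wraps to -281 = 11011100111
R = -281 − 781 = -1062; wraps to 986 = 01111011010

01111011010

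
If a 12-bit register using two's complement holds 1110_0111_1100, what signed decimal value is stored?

MSB is 1, so the value is negative.
Invert: 000110000011. Add 1: 000110000100 = 388. So the value is −388.

-388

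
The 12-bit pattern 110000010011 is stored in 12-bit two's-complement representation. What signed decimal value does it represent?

-1005

MSB is 1, so the value is negative.
Unsigned reading: 3091. Subtract 2^12 = 4096: 3091 − 4096 = -1005.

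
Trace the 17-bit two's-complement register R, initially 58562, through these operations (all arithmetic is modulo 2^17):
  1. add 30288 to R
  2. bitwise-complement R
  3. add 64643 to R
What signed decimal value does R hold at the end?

-24208

Start: R = 58562 = 01110010011000010.
R = 58562 + 30288 = 88850; wraps to -42222 = 10101101100010010
R = NOT 10101101100010010 = 01010010011101101 = 42221
R = 42221 + 64643 = 106864; wraps to -24208 = 11010000101110000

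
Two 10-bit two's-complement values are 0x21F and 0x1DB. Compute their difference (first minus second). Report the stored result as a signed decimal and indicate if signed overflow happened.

68; overflow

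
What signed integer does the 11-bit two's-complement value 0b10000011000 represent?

-1000

MSB is 1, so the value is negative.
Invert: 01111100111. Add 1: 01111101000 = 1000. So the value is −1000.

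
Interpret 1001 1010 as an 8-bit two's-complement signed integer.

-102

MSB is 1, so the value is negative.
Unsigned reading: 154. Subtract 2^8 = 256: 154 − 256 = -102.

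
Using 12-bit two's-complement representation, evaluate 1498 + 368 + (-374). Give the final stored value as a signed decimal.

1498 + 368 = 1866 (011101001010)
1866 + (-374) = 1492 (010111010100)

1492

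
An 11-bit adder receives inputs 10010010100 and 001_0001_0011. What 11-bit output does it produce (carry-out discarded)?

10110100111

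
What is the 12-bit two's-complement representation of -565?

|-565| = 565 = 001000110101 in 12 bits.
Invert the bits: 110111001010. Add 1: 110111001011.

110111001011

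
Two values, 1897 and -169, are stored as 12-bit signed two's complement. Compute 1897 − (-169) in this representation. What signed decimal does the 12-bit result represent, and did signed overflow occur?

-2030; overflow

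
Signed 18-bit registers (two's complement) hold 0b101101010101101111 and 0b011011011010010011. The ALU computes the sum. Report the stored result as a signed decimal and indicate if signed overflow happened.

35842; no overflow

0b101101010101101111 → 101101010101101111 = -76433 (signed)
0b011011011010010011 → 011011011010010011 = 112275 (signed)
  101101010101101111
+ 011011011010010011
= 001000110000000010  (discard carry-out 1)
Result 001000110000000010: MSB = 0 → value 35842.
Addends have opposite signs, so signed overflow cannot occur.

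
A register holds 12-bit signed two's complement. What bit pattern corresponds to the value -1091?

|-1091| = 1091 = 010001000011 in 12 bits.
Invert the bits: 101110111100. Add 1: 101110111101.

101110111101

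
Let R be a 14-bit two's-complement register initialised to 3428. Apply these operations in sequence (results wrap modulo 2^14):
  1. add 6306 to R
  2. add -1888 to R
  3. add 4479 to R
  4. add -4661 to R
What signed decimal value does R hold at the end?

7664

Start: R = 3428 = 00110101100100.
R = 3428 + 6306 = 9734; wraps to -6650 = 10011000000110
R = -6650 + (-1888) = -8538; wraps to 7846 = 01111010100110
R = 7846 + 4479 = 12325; wraps to -4059 = 11000000100101
R = -4059 + (-4661) = -8720; wraps to 7664 = 01110111110000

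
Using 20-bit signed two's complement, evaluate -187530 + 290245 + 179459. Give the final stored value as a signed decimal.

-187530 + 290245 = 102715 (00011001000100111011)
102715 + 179459 = 282174 (01000100111000111110)

282174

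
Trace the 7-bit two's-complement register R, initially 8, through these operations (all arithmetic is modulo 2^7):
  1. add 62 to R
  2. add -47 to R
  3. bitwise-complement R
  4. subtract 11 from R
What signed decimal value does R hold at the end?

Start: R = 8 = 0001000.
R = 8 + 62 = 70; wraps to -58 = 1000110
R = -58 + (-47) = -105; wraps to 23 = 0010111
R = NOT 0010111 = 1101000 = -24
R = -24 − 11 = -35 = 1011101

-35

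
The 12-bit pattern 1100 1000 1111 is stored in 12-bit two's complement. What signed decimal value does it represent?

MSB is 1, so the value is negative.
Unsigned reading: 3215. Subtract 2^12 = 4096: 3215 − 4096 = -881.

-881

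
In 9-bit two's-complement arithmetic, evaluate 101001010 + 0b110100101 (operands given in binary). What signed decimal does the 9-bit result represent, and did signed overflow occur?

239; overflow

101001010 = -182 (signed)
0b110100101 → 110100101 = -91 (signed)
  101001010
+ 110100101
= 011101111  (discard carry-out 1)
Result 011101111: MSB = 0 → value 239.
Both addends are negative but the stored result is non-negative: signed overflow. The true value -182 + (-91) = -273 lies outside [-256, 255].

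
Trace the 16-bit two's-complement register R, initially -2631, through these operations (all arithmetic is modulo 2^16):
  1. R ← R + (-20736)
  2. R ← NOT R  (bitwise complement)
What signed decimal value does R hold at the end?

23366

Start: R = -2631 = 1111010110111001.
R = -2631 + (-20736) = -23367 = 1010010010111001
R = NOT 1010010010111001 = 0101101101000110 = 23366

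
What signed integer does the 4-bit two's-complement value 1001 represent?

MSB is 1, so the value is negative.
Invert: 0110. Add 1: 0111 = 7. So the value is −7.

-7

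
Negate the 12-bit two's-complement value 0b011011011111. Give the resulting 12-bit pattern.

100100100001

Invert: 100100100000. Add 1: 100100100001.
Check: 011011011111 = 1759, 100100100001 = -1759.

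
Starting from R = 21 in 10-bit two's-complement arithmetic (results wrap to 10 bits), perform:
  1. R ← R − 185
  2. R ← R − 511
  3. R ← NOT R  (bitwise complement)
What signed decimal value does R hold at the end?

-350

Start: R = 21 = 0000010101.
R = 21 − 185 = -164 = 1101011100
R = -164 − 511 = -675; wraps to 349 = 0101011101
R = NOT 0101011101 = 1010100010 = -350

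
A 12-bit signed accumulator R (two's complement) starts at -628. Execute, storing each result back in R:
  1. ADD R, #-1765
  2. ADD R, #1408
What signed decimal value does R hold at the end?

-985

Start: R = -628 = 110110001100.
R = -628 + (-1765) = -2393; wraps to 1703 = 011010100111
R = 1703 + 1408 = 3111; wraps to -985 = 110000100111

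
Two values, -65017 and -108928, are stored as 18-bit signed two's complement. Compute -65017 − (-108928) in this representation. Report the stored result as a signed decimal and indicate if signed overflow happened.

43911; no overflow

-65017 → 110000001000000111
-108928 → 100101011010000000
Subtract via negate-and-add: invert 100101011010000000 + 1 = 011010100110000000 (i.e. 108928).
  110000001000000111
+ 011010100110000000
= 001010101110000111  (discard carry-out 1)
Result 001010101110000111: MSB = 0 → value 43911.
Addends (after negating the subtrahend) have opposite signs, so signed overflow cannot occur.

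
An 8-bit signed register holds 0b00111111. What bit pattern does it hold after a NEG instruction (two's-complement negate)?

11000001

Invert: 11000000. Add 1: 11000001.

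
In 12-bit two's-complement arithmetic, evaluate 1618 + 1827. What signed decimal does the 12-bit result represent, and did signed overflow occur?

-651; overflow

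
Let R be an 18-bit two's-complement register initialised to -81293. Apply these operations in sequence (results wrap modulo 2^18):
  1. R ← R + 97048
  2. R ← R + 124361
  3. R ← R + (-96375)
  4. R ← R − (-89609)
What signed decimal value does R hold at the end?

-128794

Start: R = -81293 = 101100001001110011.
R = -81293 + 97048 = 15755 = 000011110110001011
R = 15755 + 124361 = 140116; wraps to -122028 = 100010001101010100
R = -122028 + (-96375) = -218403; wraps to 43741 = 001010101011011101
R = 43741 − (-89609) = 133350; wraps to -128794 = 100000100011100110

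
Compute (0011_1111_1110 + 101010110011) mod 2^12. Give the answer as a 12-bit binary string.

  001111111110
+ 101010110011
= 111010110001

111010110001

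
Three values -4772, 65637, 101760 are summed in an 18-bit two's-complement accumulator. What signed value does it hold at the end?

-4772 + 65637 = 60865 (001110110111000001)
60865 + 101760 = 162625 → wraps to -99519 (100111101101000001)

-99519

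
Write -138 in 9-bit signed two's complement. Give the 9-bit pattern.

|-138| = 138 = 010001010 in 9 bits.
Invert the bits: 101110101. Add 1: 101110110.

101110110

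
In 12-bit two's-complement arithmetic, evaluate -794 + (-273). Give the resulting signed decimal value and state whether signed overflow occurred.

-1067; no overflow

-794 → 110011100110
-273 → 111011101111
  110011100110
+ 111011101111
= 101111010101  (discard carry-out 1)
Result 101111010101: MSB = 1 → 3029 − 4096 = -1067.
Both addends are negative and so is the stored result: no signed overflow.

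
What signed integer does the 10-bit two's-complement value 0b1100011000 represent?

-232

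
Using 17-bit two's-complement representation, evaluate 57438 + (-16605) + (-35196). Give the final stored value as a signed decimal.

5637

57438 + (-16605) = 40833 (01001111110000001)
40833 + (-35196) = 5637 (00001011000000101)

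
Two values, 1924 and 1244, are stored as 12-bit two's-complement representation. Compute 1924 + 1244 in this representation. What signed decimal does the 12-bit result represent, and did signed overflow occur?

-928; overflow

1924 → 011110000100
1244 → 010011011100
  011110000100
+ 010011011100
= 110001100000
Result 110001100000: MSB = 1 → 3168 − 4096 = -928.
Both addends are non-negative but the stored result is negative: signed overflow. The true value 1924 + 1244 = 3168 lies outside [-2048, 2047].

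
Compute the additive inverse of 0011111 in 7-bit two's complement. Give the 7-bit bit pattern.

1100001

Invert: 1100000. Add 1: 1100001.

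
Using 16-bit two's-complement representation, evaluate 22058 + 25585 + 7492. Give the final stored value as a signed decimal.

22058 + 25585 = 47643 → wraps to -17893 (1011101000011011)
-17893 + 7492 = -10401 (1101011101011111)

-10401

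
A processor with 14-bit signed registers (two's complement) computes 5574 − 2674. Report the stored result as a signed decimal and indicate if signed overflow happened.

2900; no overflow

5574 → 01010111000110
2674 → 00101001110010
Subtract via negate-and-add: invert 00101001110010 + 1 = 11010110001110 (i.e. -2674).
  01010111000110
+ 11010110001110
= 00101101010100  (discard carry-out 1)
Result 00101101010100: MSB = 0 → value 2900.
Addends (after negating the subtrahend) have opposite signs, so signed overflow cannot occur.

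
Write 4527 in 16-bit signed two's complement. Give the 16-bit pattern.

0001000110101111

4527 is non-negative, so write it directly in 16 bits: 0001000110101111.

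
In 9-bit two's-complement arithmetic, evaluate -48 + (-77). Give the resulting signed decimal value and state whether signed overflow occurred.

-125; no overflow

-48 → 111010000
-77 → 110110011
  111010000
+ 110110011
= 110000011  (discard carry-out 1)
Result 110000011: MSB = 1 → 387 − 512 = -125.
Both addends are negative and so is the stored result: no signed overflow.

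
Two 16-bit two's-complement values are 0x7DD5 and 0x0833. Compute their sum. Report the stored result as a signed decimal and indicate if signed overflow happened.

0x7DD5 = 0111110111010101 = 32213 (signed)
0x0833 = 0000100000110011 = 2099 (signed)
  0111110111010101
+ 0000100000110011
= 1000011000001000
Result 1000011000001000: MSB = 1 → 34312 − 65536 = -31224.
Both addends are non-negative but the stored result is negative: signed overflow. The true value 32213 + 2099 = 34312 lies outside [-32768, 32767].

-31224; overflow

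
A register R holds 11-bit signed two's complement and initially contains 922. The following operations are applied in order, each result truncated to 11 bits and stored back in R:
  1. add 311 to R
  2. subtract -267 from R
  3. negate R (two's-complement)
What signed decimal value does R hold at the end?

Start: R = 922 = 01110011010.
R = 922 + 311 = 1233; wraps to -815 = 10011010001
R = -815 − (-267) = -548 = 10111011100
R = −(-548) = 548 = 01000100100

548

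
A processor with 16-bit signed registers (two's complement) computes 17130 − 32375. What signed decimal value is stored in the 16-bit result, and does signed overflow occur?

-15245; no overflow

17130 → 0100001011101010
32375 → 0111111001110111
Subtract via negate-and-add: invert 0111111001110111 + 1 = 1000000110001001 (i.e. -32375).
  0100001011101010
+ 1000000110001001
= 1100010001110011
Result 1100010001110011: MSB = 1 → 50291 − 65536 = -15245.
Addends (after negating the subtrahend) have opposite signs, so signed overflow cannot occur.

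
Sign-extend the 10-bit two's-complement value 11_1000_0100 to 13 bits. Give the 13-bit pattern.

MSB of 1110000100 is 1; replicate it into the new high bits.
111|1110000100 → 1111110000100 (still -124).

1111110000100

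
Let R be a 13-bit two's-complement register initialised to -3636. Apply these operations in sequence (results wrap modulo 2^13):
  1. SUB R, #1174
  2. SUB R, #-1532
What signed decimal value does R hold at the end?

Start: R = -3636 = 1000111001100.
R = -3636 − 1174 = -4810; wraps to 3382 = 0110100110110
R = 3382 − (-1532) = 4914; wraps to -3278 = 1001100110010

-3278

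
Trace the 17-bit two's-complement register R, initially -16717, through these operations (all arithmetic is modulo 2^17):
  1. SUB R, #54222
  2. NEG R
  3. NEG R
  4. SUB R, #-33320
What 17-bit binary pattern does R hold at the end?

10110110100001101

Start: R = -16717 = 11011111010110011.
R = -16717 − 54222 = -70939; wraps to 60133 = 01110101011100101
R = −(60133) = -60133 = 10001010100011011
R = −(-60133) = 60133 = 01110101011100101
R = 60133 − (-33320) = 93453; wraps to -37619 = 10110110100001101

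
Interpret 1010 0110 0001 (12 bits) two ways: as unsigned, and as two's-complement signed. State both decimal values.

unsigned = 2657, signed = -1439

Unsigned: 101001100001 = 2657.
Signed: MSB=1 → 2657 − 4096 = -1439.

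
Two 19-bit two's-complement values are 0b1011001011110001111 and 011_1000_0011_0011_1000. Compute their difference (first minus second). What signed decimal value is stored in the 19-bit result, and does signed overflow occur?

0b1011001011110001111 → 1011001011110001111 = -157809 (signed)
011_1000_0011_0011_1000 → 0111000001100111000 = 230200 (signed)
Subtract via negate-and-add: invert 0111000001100111000 + 1 = 1000111110011001000 (i.e. -230200).
  1011001011110001111
+ 1000111110011001000
= 0100001010001010111  (discard carry-out 1)
Result 0100001010001010111: MSB = 0 → value 136279.
Both addends (after negating the subtrahend) are negative but the stored result is non-negative: signed overflow. The true value -157809 − 230200 = -388009 lies outside [-262144, 262143].

136279; overflow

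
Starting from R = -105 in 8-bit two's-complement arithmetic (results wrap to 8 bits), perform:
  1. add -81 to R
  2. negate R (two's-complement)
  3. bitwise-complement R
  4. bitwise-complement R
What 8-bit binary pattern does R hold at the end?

10111010

Start: R = -105 = 10010111.
R = -105 + (-81) = -186; wraps to 70 = 01000110
R = −(70) = -70 = 10111010
R = NOT 10111010 = 01000101 = 69
R = NOT 01000101 = 10111010 = -70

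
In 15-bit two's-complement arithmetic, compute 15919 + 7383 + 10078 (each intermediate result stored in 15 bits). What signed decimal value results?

15919 + 7383 = 23302 → wraps to -9466 (101101100000110)
-9466 + 10078 = 612 (000001001100100)

612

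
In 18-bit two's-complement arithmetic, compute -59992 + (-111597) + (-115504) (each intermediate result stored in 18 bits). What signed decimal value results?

-24949

-59992 + (-111597) = -171589 → wraps to 90555 (010110000110111011)
90555 + (-115504) = -24949 (111001111010001011)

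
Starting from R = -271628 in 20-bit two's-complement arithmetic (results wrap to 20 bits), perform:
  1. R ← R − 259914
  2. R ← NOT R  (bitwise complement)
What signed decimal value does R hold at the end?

Start: R = -271628 = 10111101101011110100.
R = -271628 − 259914 = -531542; wraps to 517034 = 01111110001110101010
R = NOT 01111110001110101010 = 10000001110001010101 = -517035

-517035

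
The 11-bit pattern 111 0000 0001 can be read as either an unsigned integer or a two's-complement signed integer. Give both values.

Unsigned: 11100000001 = 1793.
Signed: MSB=1 → 1793 − 2048 = -255.

unsigned = 1793, signed = -255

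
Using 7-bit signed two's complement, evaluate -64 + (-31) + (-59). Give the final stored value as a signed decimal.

-26

-64 + (-31) = -95 → wraps to 33 (0100001)
33 + (-59) = -26 (1100110)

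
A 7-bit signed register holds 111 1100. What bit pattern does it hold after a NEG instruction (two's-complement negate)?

0000100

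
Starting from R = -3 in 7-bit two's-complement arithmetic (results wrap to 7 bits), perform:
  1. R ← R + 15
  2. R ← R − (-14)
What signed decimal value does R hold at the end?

Start: R = -3 = 1111101.
R = -3 + 15 = 12 = 0001100
R = 12 − (-14) = 26 = 0011010

26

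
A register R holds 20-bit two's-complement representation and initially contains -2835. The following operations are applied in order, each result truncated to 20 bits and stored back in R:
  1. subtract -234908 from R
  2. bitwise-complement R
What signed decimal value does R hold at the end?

-232074

Start: R = -2835 = 11111111010011101101.
R = -2835 − (-234908) = 232073 = 00111000101010001001
R = NOT 00111000101010001001 = 11000111010101110110 = -232074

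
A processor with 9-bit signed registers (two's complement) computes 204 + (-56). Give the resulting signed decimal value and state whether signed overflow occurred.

204 → 011001100
-56 → 111001000
  011001100
+ 111001000
= 010010100  (discard carry-out 1)
Result 010010100: MSB = 0 → value 148.
Addends have opposite signs, so signed overflow cannot occur.

148; no overflow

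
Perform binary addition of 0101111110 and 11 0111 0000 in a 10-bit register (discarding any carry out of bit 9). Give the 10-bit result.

  0101111110
+ 1101110000
= 0011101110  (discard carry-out 1)

0011101110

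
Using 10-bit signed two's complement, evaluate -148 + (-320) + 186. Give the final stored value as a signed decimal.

-282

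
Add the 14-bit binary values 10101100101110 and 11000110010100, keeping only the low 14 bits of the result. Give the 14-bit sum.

01110011000010

  10101100101110
+ 11000110010100
= 01110011000010  (discard carry-out 1)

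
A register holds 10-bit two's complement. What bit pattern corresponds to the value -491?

1000010101

|-491| = 491 = 0111101011 in 10 bits.
Invert the bits: 1000010100. Add 1: 1000010101.
Check: 1000010101 reads as 533 − 1024 = -491.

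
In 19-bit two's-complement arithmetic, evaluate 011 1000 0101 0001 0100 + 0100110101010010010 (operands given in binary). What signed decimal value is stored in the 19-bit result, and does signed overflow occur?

-135258; overflow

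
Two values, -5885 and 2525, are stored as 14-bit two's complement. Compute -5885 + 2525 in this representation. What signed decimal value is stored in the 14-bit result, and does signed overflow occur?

-3360; no overflow

-5885 → 10100100000011
2525 → 00100111011101
  10100100000011
+ 00100111011101
= 11001011100000
Result 11001011100000: MSB = 1 → 13024 − 16384 = -3360.
Addends have opposite signs, so signed overflow cannot occur.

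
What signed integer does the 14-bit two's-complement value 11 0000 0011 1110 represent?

-4034

MSB is 1, so the value is negative.
Invert: 00111111000001. Add 1: 00111111000010 = 4034. So the value is −4034.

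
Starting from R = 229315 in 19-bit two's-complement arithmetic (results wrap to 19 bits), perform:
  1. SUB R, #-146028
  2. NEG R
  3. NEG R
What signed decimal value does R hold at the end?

Start: R = 229315 = 0110111111111000011.
R = 229315 − (-146028) = 375343; wraps to -148945 = 1011011101000101111
R = −(-148945) = 148945 = 0100100010111010001
R = −(148945) = -148945 = 1011011101000101111

-148945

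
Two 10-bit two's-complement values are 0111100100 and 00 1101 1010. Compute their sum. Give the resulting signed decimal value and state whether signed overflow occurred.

-322; overflow

0111100100 = 484 (signed)
00 1101 1010 → 0011011010 = 218 (signed)
  0111100100
+ 0011011010
= 1010111110
Result 1010111110: MSB = 1 → 702 − 1024 = -322.
Both addends are non-negative but the stored result is negative: signed overflow. The true value 484 + 218 = 702 lies outside [-512, 511].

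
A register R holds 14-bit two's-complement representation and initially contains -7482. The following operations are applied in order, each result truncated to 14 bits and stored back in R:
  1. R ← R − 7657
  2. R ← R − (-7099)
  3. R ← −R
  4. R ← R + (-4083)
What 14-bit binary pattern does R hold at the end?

00111101110101

Start: R = -7482 = 10001011000110.
R = -7482 − 7657 = -15139; wraps to 1245 = 00010011011101
R = 1245 − (-7099) = 8344; wraps to -8040 = 10000010011000
R = −(-8040) = 8040 = 01111101101000
R = 8040 + (-4083) = 3957 = 00111101110101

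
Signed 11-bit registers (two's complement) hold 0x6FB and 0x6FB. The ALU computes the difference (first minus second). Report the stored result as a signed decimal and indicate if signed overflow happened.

0x6FB = 11011111011 = -261 (signed)
0x6FB = 11011111011 = -261 (signed)
Subtract via negate-and-add: invert 11011111011 + 1 = 00100000101 (i.e. 261).
  11011111011
+ 00100000101
= 00000000000  (discard carry-out 1)
Result 00000000000: MSB = 0 → value 0.
Addends (after negating the subtrahend) have opposite signs, so signed overflow cannot occur.

0; no overflow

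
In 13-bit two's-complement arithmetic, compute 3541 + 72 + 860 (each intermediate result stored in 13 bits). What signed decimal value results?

3541 + 72 = 3613 (0111000011101)
3613 + 860 = 4473 → wraps to -3719 (1000101111001)

-3719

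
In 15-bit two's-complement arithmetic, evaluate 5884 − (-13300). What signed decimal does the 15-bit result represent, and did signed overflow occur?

5884 → 001011011111100
-13300 → 100110000001100
Subtract via negate-and-add: invert 100110000001100 + 1 = 011001111110100 (i.e. 13300).
  001011011111100
+ 011001111110100
= 100101011110000
Result 100101011110000: MSB = 1 → 19184 − 32768 = -13584.
Both addends (after negating the subtrahend) are non-negative but the stored result is negative: signed overflow. The true value 5884 − (-13300) = 19184 lies outside [-16384, 16383].

-13584; overflow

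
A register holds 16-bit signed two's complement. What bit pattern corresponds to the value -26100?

1001101000001100

|-26100| = 26100 = 0110010111110100 in 16 bits.
Invert the bits: 1001101000001011. Add 1: 1001101000001100.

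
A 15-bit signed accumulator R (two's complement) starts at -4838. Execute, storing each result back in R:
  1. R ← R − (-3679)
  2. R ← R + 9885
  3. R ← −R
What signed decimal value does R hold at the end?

-8726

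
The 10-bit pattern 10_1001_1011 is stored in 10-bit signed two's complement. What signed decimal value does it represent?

-357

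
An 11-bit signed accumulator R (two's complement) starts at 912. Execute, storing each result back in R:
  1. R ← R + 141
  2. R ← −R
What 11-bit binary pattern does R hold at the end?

Start: R = 912 = 01110010000.
R = 912 + 141 = 1053; wraps to -995 = 10000011101
R = −(-995) = 995 = 01111100011

01111100011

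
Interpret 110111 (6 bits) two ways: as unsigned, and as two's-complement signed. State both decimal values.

unsigned = 55, signed = -9

Unsigned: 110111 = 55.
Signed: MSB=1 → 55 − 64 = -9.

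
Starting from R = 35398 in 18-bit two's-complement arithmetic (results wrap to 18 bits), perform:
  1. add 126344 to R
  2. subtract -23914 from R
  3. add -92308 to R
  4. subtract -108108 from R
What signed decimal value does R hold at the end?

-60688

Start: R = 35398 = 001000101001000110.
R = 35398 + 126344 = 161742; wraps to -100402 = 100111011111001110
R = -100402 − (-23914) = -76488 = 101101010100111000
R = -76488 + (-92308) = -168796; wraps to 93348 = 010110110010100100
R = 93348 − (-108108) = 201456; wraps to -60688 = 110001001011110000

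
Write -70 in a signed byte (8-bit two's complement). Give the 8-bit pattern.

|-70| = 70 = 01000110 in 8 bits.
Invert the bits: 10111001. Add 1: 10111010.

10111010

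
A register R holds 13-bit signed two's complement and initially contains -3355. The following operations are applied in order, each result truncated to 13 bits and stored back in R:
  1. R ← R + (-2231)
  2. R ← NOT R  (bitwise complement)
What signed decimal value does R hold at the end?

-2607

Start: R = -3355 = 1001011100101.
R = -3355 + (-2231) = -5586; wraps to 2606 = 0101000101110
R = NOT 0101000101110 = 1010111010001 = -2607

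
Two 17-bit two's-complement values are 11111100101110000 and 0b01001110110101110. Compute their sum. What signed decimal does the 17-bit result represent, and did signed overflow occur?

38686; no overflow

11111100101110000 = -1680 (signed)
0b01001110110101110 → 01001110110101110 = 40366 (signed)
  11111100101110000
+ 01001110110101110
= 01001011100011110  (discard carry-out 1)
Result 01001011100011110: MSB = 0 → value 38686.
Addends have opposite signs, so signed overflow cannot occur.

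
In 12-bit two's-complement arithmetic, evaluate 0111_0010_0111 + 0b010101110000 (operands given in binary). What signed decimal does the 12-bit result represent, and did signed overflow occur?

0111_0010_0111 → 011100100111 = 1831 (signed)
0b010101110000 → 010101110000 = 1392 (signed)
  011100100111
+ 010101110000
= 110010010111
Result 110010010111: MSB = 1 → 3223 − 4096 = -873.
Both addends are non-negative but the stored result is negative: signed overflow. The true value 1831 + 1392 = 3223 lies outside [-2048, 2047].

-873; overflow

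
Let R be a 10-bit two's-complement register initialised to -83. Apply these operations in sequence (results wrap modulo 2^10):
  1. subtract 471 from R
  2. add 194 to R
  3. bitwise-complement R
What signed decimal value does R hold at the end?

359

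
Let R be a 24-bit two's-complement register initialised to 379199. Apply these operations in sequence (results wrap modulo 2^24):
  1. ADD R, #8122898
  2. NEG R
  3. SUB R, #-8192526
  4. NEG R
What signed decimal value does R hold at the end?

309571

Start: R = 379199 = 000001011100100100111111.
R = 379199 + 8122898 = 8502097; wraps to -8275119 = 100000011011101101010001
R = −(-8275119) = 8275119 = 011111100100010010101111
R = 8275119 − (-8192526) = 16467645; wraps to -309571 = 111110110100011010111101
R = −(-309571) = 309571 = 000001001011100101000011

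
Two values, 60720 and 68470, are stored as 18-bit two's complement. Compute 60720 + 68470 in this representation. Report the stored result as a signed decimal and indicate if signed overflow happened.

129190; no overflow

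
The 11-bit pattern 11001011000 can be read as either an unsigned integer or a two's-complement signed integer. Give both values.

unsigned = 1624, signed = -424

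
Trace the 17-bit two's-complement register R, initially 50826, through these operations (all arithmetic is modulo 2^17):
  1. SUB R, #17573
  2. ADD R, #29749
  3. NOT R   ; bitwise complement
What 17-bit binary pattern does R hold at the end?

Start: R = 50826 = 01100011010001010.
R = 50826 − 17573 = 33253 = 01000000111100101
R = 33253 + 29749 = 63002 = 01111011000011010
R = NOT 01111011000011010 = 10000100111100101 = -63003

10000100111100101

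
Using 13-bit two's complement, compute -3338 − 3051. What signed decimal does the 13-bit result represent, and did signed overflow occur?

-3338 → 1001011110110
3051 → 0101111101011
Subtract via negate-and-add: invert 0101111101011 + 1 = 1010000010101 (i.e. -3051).
  1001011110110
+ 1010000010101
= 0011100001011  (discard carry-out 1)
Result 0011100001011: MSB = 0 → value 1803.
Both addends (after negating the subtrahend) are negative but the stored result is non-negative: signed overflow. The true value -3338 − 3051 = -6389 lies outside [-4096, 4095].

1803; overflow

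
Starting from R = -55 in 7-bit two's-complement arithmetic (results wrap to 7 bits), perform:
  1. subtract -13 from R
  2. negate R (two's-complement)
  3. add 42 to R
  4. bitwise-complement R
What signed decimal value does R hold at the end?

Start: R = -55 = 1001001.
R = -55 − (-13) = -42 = 1010110
R = −(-42) = 42 = 0101010
R = 42 + 42 = 84; wraps to -44 = 1010100
R = NOT 1010100 = 0101011 = 43

43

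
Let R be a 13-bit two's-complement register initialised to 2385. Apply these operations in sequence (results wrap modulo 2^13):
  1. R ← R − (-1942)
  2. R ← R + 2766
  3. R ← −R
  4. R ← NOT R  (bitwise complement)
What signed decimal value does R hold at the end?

Start: R = 2385 = 0100101010001.
R = 2385 − (-1942) = 4327; wraps to -3865 = 1000011100111
R = -3865 + 2766 = -1099 = 1101110110101
R = −(-1099) = 1099 = 0010001001011
R = NOT 0010001001011 = 1101110110100 = -1100

-1100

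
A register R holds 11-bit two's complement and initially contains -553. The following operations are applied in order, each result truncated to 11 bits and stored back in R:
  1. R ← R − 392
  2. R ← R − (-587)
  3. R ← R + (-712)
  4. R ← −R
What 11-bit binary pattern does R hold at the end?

Start: R = -553 = 10111010111.
R = -553 − 392 = -945 = 10001001111
R = -945 − (-587) = -358 = 11010011010
R = -358 + (-712) = -1070; wraps to 978 = 01111010010
R = −(978) = -978 = 10000101110

10000101110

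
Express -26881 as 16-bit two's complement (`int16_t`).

1001011011111111

|-26881| = 26881 = 0110100100000001 in 16 bits.
Invert the bits: 1001011011111110. Add 1: 1001011011111111.
Check: 1001011011111111 reads as 38655 − 65536 = -26881.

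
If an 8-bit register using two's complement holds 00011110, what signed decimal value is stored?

MSB is 0, so the value is non-negative: 00011110 = 30.

30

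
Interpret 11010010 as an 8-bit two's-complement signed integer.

-46

MSB is 1, so the value is negative.
Unsigned reading: 210. Subtract 2^8 = 256: 210 − 256 = -46.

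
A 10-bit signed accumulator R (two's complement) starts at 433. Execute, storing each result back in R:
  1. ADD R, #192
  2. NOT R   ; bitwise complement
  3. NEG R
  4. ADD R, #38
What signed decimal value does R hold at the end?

-360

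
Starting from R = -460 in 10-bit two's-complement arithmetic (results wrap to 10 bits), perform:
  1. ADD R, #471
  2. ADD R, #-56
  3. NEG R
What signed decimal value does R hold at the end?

45

Start: R = -460 = 1000110100.
R = -460 + 471 = 11 = 0000001011
R = 11 + (-56) = -45 = 1111010011
R = −(-45) = 45 = 0000101101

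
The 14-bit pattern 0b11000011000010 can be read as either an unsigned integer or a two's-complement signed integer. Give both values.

unsigned = 12482, signed = -3902

Unsigned: 11000011000010 = 12482.
Signed: MSB=1 → 12482 − 16384 = -3902.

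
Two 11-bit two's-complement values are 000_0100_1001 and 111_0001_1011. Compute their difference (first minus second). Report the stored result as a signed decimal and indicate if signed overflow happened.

000_0100_1001 → 00001001001 = 73 (signed)
111_0001_1011 → 11100011011 = -229 (signed)
Subtract via negate-and-add: invert 11100011011 + 1 = 00011100101 (i.e. 229).
  00001001001
+ 00011100101
= 00100101110
Result 00100101110: MSB = 0 → value 302.
Both addends (after negating the subtrahend) are non-negative and so is the stored result: no signed overflow.

302; no overflow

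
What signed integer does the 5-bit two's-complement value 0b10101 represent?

MSB is 1, so the value is negative.
Unsigned reading: 21. Subtract 2^5 = 32: 21 − 32 = -11.

-11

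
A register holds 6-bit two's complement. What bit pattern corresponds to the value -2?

|-2| = 2 = 000010 in 6 bits.
Invert the bits: 111101. Add 1: 111110.

111110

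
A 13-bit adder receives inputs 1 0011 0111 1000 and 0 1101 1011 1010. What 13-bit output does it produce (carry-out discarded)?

  1001101111000
+ 0110110111010
= 0000100110010  (discard carry-out 1)

0000100110010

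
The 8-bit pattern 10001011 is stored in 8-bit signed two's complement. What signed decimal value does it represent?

-117

MSB is 1, so the value is negative.
Invert: 01110100. Add 1: 01110101 = 117. So the value is −117.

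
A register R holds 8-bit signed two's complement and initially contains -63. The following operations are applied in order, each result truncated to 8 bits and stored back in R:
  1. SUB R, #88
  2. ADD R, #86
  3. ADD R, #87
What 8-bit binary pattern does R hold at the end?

00010110

Start: R = -63 = 11000001.
R = -63 − 88 = -151; wraps to 105 = 01101001
R = 105 + 86 = 191; wraps to -65 = 10111111
R = -65 + 87 = 22 = 00010110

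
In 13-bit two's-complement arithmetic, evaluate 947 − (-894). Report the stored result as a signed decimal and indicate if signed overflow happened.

947 → 0001110110011
-894 → 1110010000010
Subtract via negate-and-add: invert 1110010000010 + 1 = 0001101111110 (i.e. 894).
  0001110110011
+ 0001101111110
= 0011100110001
Result 0011100110001: MSB = 0 → value 1841.
Both addends (after negating the subtrahend) are non-negative and so is the stored result: no signed overflow.

1841; no overflow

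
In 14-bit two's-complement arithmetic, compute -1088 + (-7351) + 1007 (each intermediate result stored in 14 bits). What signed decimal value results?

-1088 + (-7351) = -8439 → wraps to 7945 (01111100001001)
7945 + 1007 = 8952 → wraps to -7432 (10001011111000)

-7432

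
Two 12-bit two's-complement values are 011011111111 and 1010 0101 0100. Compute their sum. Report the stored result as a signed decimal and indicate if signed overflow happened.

339; no overflow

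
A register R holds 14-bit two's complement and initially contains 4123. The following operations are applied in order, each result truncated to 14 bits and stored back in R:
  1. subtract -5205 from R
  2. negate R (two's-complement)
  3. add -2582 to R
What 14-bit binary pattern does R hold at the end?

01000101111010

Start: R = 4123 = 01000000011011.
R = 4123 − (-5205) = 9328; wraps to -7056 = 10010001110000
R = −(-7056) = 7056 = 01101110010000
R = 7056 + (-2582) = 4474 = 01000101111010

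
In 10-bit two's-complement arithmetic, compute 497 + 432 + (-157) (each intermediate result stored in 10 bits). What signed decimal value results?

-252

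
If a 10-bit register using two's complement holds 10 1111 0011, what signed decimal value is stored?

MSB is 1, so the value is negative.
Invert: 0100001100. Add 1: 0100001101 = 269. So the value is −269.

-269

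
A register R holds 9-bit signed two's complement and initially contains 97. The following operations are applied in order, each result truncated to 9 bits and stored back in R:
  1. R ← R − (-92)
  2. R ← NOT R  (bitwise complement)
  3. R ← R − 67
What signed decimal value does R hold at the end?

255

Start: R = 97 = 001100001.
R = 97 − (-92) = 189 = 010111101
R = NOT 010111101 = 101000010 = -190
R = -190 − 67 = -257; wraps to 255 = 011111111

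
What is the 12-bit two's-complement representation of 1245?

1245 is non-negative, so write it directly in 12 bits: 010011011101.

010011011101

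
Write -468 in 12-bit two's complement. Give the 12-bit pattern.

111000101100

|-468| = 468 = 000111010100 in 12 bits.
Invert the bits: 111000101011. Add 1: 111000101100.
Check: 111000101100 reads as 3628 − 4096 = -468.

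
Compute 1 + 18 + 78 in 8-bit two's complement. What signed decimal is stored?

1 + 18 = 19 (00010011)
19 + 78 = 97 (01100001)

97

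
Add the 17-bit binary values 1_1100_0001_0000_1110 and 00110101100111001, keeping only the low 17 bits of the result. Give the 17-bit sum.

00010110001000111

  11100000100001110
+ 00110101100111001
= 00010110001000111  (discard carry-out 1)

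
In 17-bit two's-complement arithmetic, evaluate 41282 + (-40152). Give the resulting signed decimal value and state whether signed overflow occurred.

1130; no overflow

41282 → 01010000101000010
-40152 → 10110001100101000
  01010000101000010
+ 10110001100101000
= 00000010001101010  (discard carry-out 1)
Result 00000010001101010: MSB = 0 → value 1130.
Addends have opposite signs, so signed overflow cannot occur.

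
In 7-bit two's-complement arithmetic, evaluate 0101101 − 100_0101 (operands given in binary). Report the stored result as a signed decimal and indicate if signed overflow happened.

0101101 = 45 (signed)
100_0101 → 1000101 = -59 (signed)
Subtract via negate-and-add: invert 1000101 + 1 = 0111011 (i.e. 59).
  0101101
+ 0111011
= 1101000
Result 1101000: MSB = 1 → 104 − 128 = -24.
Both addends (after negating the subtrahend) are non-negative but the stored result is negative: signed overflow. The true value 45 − (-59) = 104 lies outside [-64, 63].

-24; overflow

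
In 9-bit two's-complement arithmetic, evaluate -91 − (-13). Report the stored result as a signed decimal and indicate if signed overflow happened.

-78; no overflow

-91 → 110100101
-13 → 111110011
Subtract via negate-and-add: invert 111110011 + 1 = 000001101 (i.e. 13).
  110100101
+ 000001101
= 110110010
Result 110110010: MSB = 1 → 434 − 512 = -78.
Addends (after negating the subtrahend) have opposite signs, so signed overflow cannot occur.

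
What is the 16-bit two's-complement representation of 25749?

25749 is non-negative, so write it directly in 16 bits: 0110010010010101.

0110010010010101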